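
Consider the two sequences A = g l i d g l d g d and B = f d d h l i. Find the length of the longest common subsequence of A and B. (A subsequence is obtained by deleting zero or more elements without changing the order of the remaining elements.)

A longest common subsequence is li (length 2); the LCS DP confirms no longer common subsequence exists.

2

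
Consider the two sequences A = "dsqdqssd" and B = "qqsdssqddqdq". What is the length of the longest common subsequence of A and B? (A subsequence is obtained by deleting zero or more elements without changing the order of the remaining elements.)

6

A longest common subsequence is dsqdqd (length 6); the LCS DP confirms no longer common subsequence exists.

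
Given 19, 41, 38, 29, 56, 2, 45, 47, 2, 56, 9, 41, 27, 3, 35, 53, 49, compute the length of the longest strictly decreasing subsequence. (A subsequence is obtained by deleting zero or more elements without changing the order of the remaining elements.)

5

One longest decreasing subsequence is 41, 38, 29, 9, 3 (positions 2,3,4,11,14), of length 5; no longer one exists.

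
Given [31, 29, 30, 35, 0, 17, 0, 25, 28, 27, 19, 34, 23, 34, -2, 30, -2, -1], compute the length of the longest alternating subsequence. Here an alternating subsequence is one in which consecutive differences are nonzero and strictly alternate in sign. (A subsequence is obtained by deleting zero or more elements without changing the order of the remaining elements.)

15

A longest alternating subsequence is 31, 29, 30, 0, 17, 0, 28, 27, 34, 23, 34, -2, 30, -2, -1 (positions 1,2,3,5,6,7,9,10,12,13,14,15,16,17,18); its 14 consecutive differences strictly alternate in sign, and length 15 is optimal.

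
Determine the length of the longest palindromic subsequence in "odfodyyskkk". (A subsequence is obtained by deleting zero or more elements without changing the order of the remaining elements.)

3

One longest palindromic subsequence is kkk (positions 9,10,11); it reads the same forward and backward, and the interval DP gives dp[1][11] = 3.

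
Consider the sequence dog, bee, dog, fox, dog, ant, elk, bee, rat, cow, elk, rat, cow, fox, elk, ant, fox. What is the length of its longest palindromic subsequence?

9

One longest palindromic subsequence is fox ant elk cow rat cow elk ant fox (positions 4,6,7,10,12,13,15,16,17); it reads the same forward and backward, and the interval DP gives dp[1][17] = 9.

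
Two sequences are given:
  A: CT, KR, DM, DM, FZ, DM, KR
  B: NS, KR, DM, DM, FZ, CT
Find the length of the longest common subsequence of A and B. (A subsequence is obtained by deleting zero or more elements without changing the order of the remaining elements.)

Backtracking the LCS table gives one alignment: KR (A2,B2) → DM (A3,B3) → DM (A4,B4) → FZ (A5,B5).
So the longest common subsequence has length 4.

4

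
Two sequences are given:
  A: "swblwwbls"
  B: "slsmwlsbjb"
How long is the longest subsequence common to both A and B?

Backtracking the LCS table gives one alignment: s (A1,B1) → l (A4,B2) → w (A6,B5) → l (A8,B6) → s (A9,B7).
So the longest common subsequence has length 5.

5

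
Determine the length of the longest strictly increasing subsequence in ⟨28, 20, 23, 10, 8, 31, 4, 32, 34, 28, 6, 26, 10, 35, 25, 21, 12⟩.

Let dp[i] be the longest increasing subsequence ending at position i. Then dp = [1, 1, 2, 1, 1, 3, 1, 4, 5, 3, 2, 3, 3, 6, 4, 4, 4].
The maximum is 6; one witness is 20, 23, 31, 32, 34, 35 at positions 2,3,6,8,9,14.

6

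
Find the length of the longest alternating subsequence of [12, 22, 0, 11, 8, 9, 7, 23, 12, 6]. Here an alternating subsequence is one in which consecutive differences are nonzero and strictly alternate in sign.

9

A longest alternating subsequence is 12, 22, 0, 11, 8, 9, 7, 23, 12 (positions 1,2,3,4,5,6,7,8,9); its 8 consecutive differences strictly alternate in sign, and length 9 is optimal.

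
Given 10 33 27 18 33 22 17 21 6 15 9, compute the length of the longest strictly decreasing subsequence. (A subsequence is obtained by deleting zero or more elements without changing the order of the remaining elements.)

Scanning left to right, the best length ending at each element is: 10→1, 33→1, 27→2, 18→3, 33→1, 22→3, 17→4, 21→4, 6→5, 15→5, 9→6.
So the longest decreasing subsequence has length 6, e.g. 33, 27, 18, 17, 15, 9.

6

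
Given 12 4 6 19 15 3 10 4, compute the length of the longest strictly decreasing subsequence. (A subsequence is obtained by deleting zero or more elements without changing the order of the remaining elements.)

4

Scanning left to right, the best length ending at each element is: 12→1, 4→2, 6→2, 19→1, 15→2, 3→3, 10→3, 4→4.
So the longest decreasing subsequence has length 4, e.g. 19, 15, 10, 4.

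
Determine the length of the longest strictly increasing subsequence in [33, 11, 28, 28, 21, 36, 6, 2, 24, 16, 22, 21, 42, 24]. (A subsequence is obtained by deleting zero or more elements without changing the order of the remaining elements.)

4

Let dp[i] be the longest increasing subsequence ending at position i. Then dp = [1, 1, 2, 2, 2, 3, 1, 1, 3, 2, 3, 3, 4, 4].
The maximum is 4; one witness is 11, 28, 36, 42 at positions 2,3,6,13.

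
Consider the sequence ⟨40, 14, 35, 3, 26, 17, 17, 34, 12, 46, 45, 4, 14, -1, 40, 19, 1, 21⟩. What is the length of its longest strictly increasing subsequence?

5

One longest increasing subsequence is 3, 12, 14, 19, 21 (positions 4,9,13,16,18), of length 5; no longer one exists.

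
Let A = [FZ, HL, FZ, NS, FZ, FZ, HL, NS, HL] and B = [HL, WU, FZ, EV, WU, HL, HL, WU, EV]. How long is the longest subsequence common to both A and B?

Backtracking the LCS table gives one alignment: HL (A2,B1) → FZ (A3,B3) → HL (A7,B6) → HL (A9,B7).
So the longest common subsequence has length 4.

4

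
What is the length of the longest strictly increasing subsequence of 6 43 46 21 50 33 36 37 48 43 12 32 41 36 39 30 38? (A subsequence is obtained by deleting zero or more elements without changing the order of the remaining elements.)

6

Scanning left to right, the best length ending at each element is: 6→1, 43→2, 46→3, 21→2, 50→4, 33→3, 36→4, 37→5, 48→6, 43→6, 12→2, 32→3, 41→6, 36→4, 39→6, 30→3, 38→6.
So the longest increasing subsequence has length 6, e.g. 6, 21, 33, 36, 37, 48.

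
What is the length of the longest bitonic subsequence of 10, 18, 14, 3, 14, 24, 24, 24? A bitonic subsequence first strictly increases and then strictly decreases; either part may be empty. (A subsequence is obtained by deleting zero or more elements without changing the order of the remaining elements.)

4

One longest bitonic subsequence is 10, 18, 14, 3 (positions 1,2,3,4): it rises to 18 then falls. Length 4 is optimal.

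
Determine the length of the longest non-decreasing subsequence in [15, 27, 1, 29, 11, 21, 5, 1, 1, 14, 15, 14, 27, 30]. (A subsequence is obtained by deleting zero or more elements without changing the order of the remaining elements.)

Let dp[i] be the longest non-decreasing subsequence ending at position i. Then dp = [1, 2, 1, 3, 2, 3, 2, 2, 3, 4, 5, 5, 6, 7].
The maximum is 7; one witness is 1, 1, 1, 14, 15, 27, 30 at positions 3,8,9,10,11,13,14.

7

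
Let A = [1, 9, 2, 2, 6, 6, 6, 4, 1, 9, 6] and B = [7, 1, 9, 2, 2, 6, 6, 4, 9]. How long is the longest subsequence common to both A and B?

8

Backtracking the LCS table gives one alignment: 1 (A1,B2) → 9 (A2,B3) → 2 (A3,B4) → 2 (A4,B5) → 6 (A6,B6) → 6 (A7,B7) → 4 (A8,B8) → 9 (A10,B9).
So the longest common subsequence has length 8.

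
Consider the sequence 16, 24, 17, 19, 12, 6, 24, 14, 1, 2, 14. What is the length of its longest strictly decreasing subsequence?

5

Let dp[i] be the longest decreasing subsequence ending at position i. Then dp = [1, 1, 2, 2, 3, 4, 1, 3, 5, 5, 3].
The maximum is 5; one witness is 24, 17, 12, 6, 1 at positions 2,3,5,6,9.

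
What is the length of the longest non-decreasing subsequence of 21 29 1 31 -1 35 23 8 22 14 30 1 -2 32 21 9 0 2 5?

5

Let dp[i] be the longest non-decreasing subsequence ending at position i. Then dp = [1, 2, 1, 3, 1, 4, 2, 2, 3, 3, 4, 2, 1, 5, 4, 3, 2, 3, 4].
The maximum is 5; one witness is 1, 8, 22, 30, 32 at positions 3,8,9,11,14.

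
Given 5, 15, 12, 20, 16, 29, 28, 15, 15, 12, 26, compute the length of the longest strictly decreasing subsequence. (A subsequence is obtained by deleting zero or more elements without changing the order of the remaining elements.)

Let dp[i] be the longest decreasing subsequence ending at position i. Then dp = [1, 1, 2, 1, 2, 1, 2, 3, 3, 4, 3].
The maximum is 4; one witness is 20, 16, 15, 12 at positions 4,5,8,10.

4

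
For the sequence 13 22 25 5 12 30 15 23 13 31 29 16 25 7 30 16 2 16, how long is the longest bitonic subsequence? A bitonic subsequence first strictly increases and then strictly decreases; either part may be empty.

9

Let inc[i] be the LIS ending at i and dec[i] the longest strictly decreasing subsequence starting at i. inc = [1, 2, 3, 1, 2, 4, 3, 4, 3, 5, 5, 4, 5, 2, 6, 4, 1, 4], dec = [4, 5, 5, 2, 3, 5, 4, 4, 3, 5, 4, 3, 3, 2, 3, 2, 1, 1].
max_i inc[i]+dec[i]−1 = 9, with one witness 13, 22, 25, 30, 31, 29, 25, 16, 2.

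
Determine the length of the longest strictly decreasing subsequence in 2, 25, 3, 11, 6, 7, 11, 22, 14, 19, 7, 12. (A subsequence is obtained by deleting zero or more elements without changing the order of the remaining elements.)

4

Let dp[i] be the longest decreasing subsequence ending at position i. Then dp = [1, 1, 2, 2, 3, 3, 2, 2, 3, 3, 4, 4].
The maximum is 4; one witness is 25, 22, 14, 7 at positions 2,8,9,11.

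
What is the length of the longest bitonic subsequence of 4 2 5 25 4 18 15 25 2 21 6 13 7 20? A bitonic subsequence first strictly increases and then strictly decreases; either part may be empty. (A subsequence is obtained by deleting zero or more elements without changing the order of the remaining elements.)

7

One longest bitonic subsequence is 4, 5, 25, 18, 15, 13, 7 (positions 1,3,4,6,7,12,13): it rises to 25 then falls. Length 7 is optimal.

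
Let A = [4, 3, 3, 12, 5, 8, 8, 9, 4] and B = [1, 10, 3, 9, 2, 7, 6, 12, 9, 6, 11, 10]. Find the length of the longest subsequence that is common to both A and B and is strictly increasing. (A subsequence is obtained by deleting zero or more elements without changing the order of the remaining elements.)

For each value that appears in both, track the longest common increasing run ending there.
The best achievable length is 2; one witness is 3, 9 (A-positions 2,8, B-positions 3,4).

2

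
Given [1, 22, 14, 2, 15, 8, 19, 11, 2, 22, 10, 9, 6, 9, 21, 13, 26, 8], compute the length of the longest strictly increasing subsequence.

Scanning left to right, the best length ending at each element is: 1→1, 22→2, 14→2, 2→2, 15→3, 8→3, 19→4, 11→4, 2→2, 22→5, 10→4, 9→4, 6→3, 9→4, 21→5, 13→5, 26→6, 8→4.
So the longest increasing subsequence has length 6, e.g. 1, 14, 15, 19, 22, 26.

6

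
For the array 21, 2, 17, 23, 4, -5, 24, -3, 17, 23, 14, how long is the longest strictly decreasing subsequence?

Let dp[i] be the longest decreasing subsequence ending at position i. Then dp = [1, 2, 2, 1, 3, 4, 1, 4, 2, 2, 3].
The maximum is 4; one witness is 21, 17, 4, -5 at positions 1,3,5,6.

4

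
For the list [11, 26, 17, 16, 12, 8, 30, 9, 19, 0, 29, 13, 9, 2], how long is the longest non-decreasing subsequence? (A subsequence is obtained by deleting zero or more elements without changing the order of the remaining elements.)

One longest non-decreasing subsequence is 11, 17, 19, 29 (positions 1,3,9,11), of length 4; no longer one exists.

4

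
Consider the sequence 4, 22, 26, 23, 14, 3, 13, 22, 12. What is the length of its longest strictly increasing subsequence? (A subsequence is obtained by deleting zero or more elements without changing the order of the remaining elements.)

3

One longest increasing subsequence is 4, 22, 26 (positions 1,2,3), of length 3; no longer one exists.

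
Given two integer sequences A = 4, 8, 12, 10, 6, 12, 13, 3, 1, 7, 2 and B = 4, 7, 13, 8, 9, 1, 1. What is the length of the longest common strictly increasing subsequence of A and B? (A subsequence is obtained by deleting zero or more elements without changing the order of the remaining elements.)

2

For each value that appears in both, track the longest common increasing run ending there.
The best achievable length is 2; one witness is 4, 7 (A-positions 1,10, B-positions 1,2).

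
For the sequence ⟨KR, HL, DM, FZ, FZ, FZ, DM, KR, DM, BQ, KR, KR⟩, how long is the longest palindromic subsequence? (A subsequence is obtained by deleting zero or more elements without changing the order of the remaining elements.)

Using dp[i][j] = 2 + dp[i+1][j−1] if the ends match, else max(dp[i+1][j], dp[i][j−1]):
dp[1][12] = 7. A witness is KR DM FZ FZ FZ DM KR at positions 1,3,4,5,6,9,12.

7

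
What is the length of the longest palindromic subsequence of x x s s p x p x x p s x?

9

Using dp[i][j] = 2 + dp[i+1][j−1] if the ends match, else max(dp[i+1][j], dp[i][j−1]):
dp[1][12] = 9. A witness is xspxxxpsx at positions 1,3,5,6,8,9,10,11,12.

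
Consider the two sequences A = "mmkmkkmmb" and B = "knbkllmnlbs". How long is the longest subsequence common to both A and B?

A longest common subsequence is kkmb (length 4); the LCS DP confirms no longer common subsequence exists.

4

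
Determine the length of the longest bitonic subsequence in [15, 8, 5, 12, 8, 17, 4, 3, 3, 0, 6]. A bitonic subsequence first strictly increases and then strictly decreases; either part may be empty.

6

One longest bitonic subsequence is 15, 12, 8, 4, 3, 0 (positions 1,4,5,7,9,10): it rises to 15 then falls. Length 6 is optimal.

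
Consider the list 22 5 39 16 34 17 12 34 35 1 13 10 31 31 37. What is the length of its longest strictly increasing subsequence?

Let dp[i] be the longest increasing subsequence ending at position i. Then dp = [1, 1, 2, 2, 3, 3, 2, 4, 5, 1, 3, 2, 4, 4, 6].
The maximum is 6; one witness is 5, 16, 17, 34, 35, 37 at positions 2,4,6,8,9,15.

6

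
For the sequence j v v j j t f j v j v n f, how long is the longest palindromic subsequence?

7

One longest palindromic subsequence is vjjfjjv (positions 3,4,5,7,8,10,11); it reads the same forward and backward, and the interval DP gives dp[1][13] = 7.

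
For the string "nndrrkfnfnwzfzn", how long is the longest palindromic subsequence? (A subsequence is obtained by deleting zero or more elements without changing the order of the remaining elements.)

7

Using dp[i][j] = 2 + dp[i+1][j−1] if the ends match, else max(dp[i+1][j], dp[i][j−1]):
dp[1][15] = 7. A witness is nfnfnfn at positions 1,7,8,9,10,13,15.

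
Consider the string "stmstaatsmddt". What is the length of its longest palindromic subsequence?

10

Using dp[i][j] = 2 + dp[i+1][j−1] if the ends match, else max(dp[i+1][j], dp[i][j−1]):
dp[1][13] = 10. A witness is tmstaatsmt at positions 2,3,4,5,6,7,8,9,10,13.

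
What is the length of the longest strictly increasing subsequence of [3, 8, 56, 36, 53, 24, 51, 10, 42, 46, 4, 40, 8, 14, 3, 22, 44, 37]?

6

Let dp[i] be the longest increasing subsequence ending at position i. Then dp = [1, 2, 3, 3, 4, 3, 4, 3, 4, 5, 2, 4, 3, 4, 1, 5, 6, 6].
The maximum is 6; one witness is 3, 8, 10, 14, 22, 44 at positions 1,2,8,14,16,17.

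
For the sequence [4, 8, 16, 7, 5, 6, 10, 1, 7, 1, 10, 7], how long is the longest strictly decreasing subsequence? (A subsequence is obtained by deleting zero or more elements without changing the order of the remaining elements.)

4

Let dp[i] be the longest decreasing subsequence ending at position i. Then dp = [1, 1, 1, 2, 3, 3, 2, 4, 3, 4, 2, 3].
The maximum is 4; one witness is 8, 7, 5, 1 at positions 2,4,5,8.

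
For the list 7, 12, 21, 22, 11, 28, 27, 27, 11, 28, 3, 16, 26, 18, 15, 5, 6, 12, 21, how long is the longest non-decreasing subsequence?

Let dp[i] be the longest non-decreasing subsequence ending at position i. Then dp = [1, 2, 3, 4, 2, 5, 5, 6, 3, 7, 1, 4, 5, 5, 4, 2, 3, 4, 6].
The maximum is 7; one witness is 7, 12, 21, 22, 27, 27, 28 at positions 1,2,3,4,7,8,10.

7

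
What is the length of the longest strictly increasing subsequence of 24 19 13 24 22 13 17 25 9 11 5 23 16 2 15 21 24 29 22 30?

7

Scanning left to right, the best length ending at each element is: 24→1, 19→1, 13→1, 24→2, 22→2, 13→1, 17→2, 25→3, 9→1, 11→2, 5→1, 23→3, 16→3, 2→1, 15→3, 21→4, 24→5, 29→6, 22→5, 30→7.
So the longest increasing subsequence has length 7, e.g. 9, 11, 16, 21, 24, 29, 30.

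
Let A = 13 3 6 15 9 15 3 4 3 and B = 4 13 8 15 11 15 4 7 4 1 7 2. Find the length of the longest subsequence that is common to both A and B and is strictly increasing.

2

A longest common strictly increasing subsequence is 13, 15 (length 2); it appears in order in both A and B, and no longer such subsequence exists.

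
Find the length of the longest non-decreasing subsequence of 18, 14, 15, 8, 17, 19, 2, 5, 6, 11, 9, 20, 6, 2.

5

One longest non-decreasing subsequence is 14, 15, 17, 19, 20 (positions 2,3,5,6,12), of length 5; no longer one exists.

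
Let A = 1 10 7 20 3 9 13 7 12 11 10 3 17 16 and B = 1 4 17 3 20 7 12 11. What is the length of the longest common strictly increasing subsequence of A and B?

4

A longest common strictly increasing subsequence is 1, 3, 7, 12 (length 4); it appears in order in both A and B, and no longer such subsequence exists.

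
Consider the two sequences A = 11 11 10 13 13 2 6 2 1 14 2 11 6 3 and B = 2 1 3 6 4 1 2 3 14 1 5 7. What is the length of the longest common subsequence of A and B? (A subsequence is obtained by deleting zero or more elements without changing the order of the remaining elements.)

A longest common subsequence is 2, 6, 1, 2, 3 (length 5); the LCS DP confirms no longer common subsequence exists.

5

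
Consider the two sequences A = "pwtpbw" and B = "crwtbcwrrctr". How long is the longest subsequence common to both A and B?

4

Backtracking the LCS table gives one alignment: w (A2,B3) → t (A3,B4) → b (A5,B5) → w (A6,B7).
So the longest common subsequence has length 4.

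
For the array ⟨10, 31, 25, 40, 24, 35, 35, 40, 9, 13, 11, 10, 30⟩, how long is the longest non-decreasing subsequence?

Scanning left to right, the best length ending at each element is: 10→1, 31→2, 25→2, 40→3, 24→2, 35→3, 35→4, 40→5, 9→1, 13→2, 11→2, 10→2, 30→3.
So the longest non-decreasing subsequence has length 5, e.g. 10, 31, 35, 35, 40.

5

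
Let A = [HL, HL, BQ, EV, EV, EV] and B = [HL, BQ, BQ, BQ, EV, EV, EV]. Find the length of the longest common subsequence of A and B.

5

A longest common subsequence is HL, BQ, EV, EV, EV (length 5); the LCS DP confirms no longer common subsequence exists.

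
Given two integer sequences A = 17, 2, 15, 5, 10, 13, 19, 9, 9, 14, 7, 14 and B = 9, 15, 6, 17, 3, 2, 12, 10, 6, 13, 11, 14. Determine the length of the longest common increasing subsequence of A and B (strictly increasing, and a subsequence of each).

For each value that appears in both, track the longest common increasing run ending there.
The best achievable length is 4; one witness is 2, 10, 13, 14 (A-positions 2,5,6,10, B-positions 6,8,10,12).

4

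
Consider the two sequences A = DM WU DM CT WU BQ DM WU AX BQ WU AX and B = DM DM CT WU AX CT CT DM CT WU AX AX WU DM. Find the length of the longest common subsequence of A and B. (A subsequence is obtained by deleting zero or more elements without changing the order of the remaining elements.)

A longest common subsequence is DM, DM, CT, WU, DM, WU, AX, WU (length 8); the LCS DP confirms no longer common subsequence exists.

8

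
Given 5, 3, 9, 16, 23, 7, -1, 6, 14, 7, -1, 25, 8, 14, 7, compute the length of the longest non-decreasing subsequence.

5

One longest non-decreasing subsequence is 5, 9, 16, 23, 25 (positions 1,3,4,5,12), of length 5; no longer one exists.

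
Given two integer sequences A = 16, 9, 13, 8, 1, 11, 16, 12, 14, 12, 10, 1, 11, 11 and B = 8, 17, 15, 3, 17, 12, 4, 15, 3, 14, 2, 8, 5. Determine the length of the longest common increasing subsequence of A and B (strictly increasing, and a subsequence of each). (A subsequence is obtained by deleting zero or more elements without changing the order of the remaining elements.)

3

A longest common strictly increasing subsequence is 8, 12, 14 (length 3); it appears in order in both A and B, and no longer such subsequence exists.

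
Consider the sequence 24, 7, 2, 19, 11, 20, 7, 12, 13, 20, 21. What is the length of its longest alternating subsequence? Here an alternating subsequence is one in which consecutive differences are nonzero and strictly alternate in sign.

A longest alternating subsequence is 24, 7, 19, 11, 20, 7, 12 (positions 1,2,4,5,6,7,8); its 6 consecutive differences strictly alternate in sign, and length 7 is optimal.

7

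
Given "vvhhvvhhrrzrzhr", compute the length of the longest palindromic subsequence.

Using dp[i][j] = 2 + dp[i+1][j−1] if the ends match, else max(dp[i+1][j], dp[i][j−1]):
dp[1][15] = 6. A witness is hhvvhh at positions 3,4,5,6,8,14.

6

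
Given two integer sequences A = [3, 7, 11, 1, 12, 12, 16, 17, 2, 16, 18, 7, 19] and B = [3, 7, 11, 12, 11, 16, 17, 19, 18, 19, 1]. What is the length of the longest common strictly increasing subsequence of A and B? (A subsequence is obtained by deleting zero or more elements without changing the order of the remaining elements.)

A longest common strictly increasing subsequence is 3, 7, 11, 12, 16, 17, 18, 19 (length 8); it appears in order in both A and B, and no longer such subsequence exists.

8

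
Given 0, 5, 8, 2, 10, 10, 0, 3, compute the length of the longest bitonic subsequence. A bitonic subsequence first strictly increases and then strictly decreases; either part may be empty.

Let inc[i] be the LIS ending at i and dec[i] the longest strictly decreasing subsequence starting at i. inc = [1, 2, 3, 2, 4, 4, 1, 3], dec = [1, 3, 3, 2, 2, 2, 1, 1].
max_i inc[i]+dec[i]−1 = 5, with one witness 0, 5, 8, 2, 0.

5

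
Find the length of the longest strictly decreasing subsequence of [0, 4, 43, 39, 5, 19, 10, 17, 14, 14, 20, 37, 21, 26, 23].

Let dp[i] be the longest decreasing subsequence ending at position i. Then dp = [1, 1, 1, 2, 3, 3, 4, 4, 5, 5, 3, 3, 4, 4, 5].
The maximum is 5; one witness is 43, 39, 19, 17, 14 at positions 3,4,6,8,9.

5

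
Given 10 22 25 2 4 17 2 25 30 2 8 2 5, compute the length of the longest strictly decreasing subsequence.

4

Scanning left to right, the best length ending at each element is: 10→1, 22→1, 25→1, 2→2, 4→2, 17→2, 2→3, 25→1, 30→1, 2→3, 8→3, 2→4, 5→4.
So the longest decreasing subsequence has length 4, e.g. 22, 17, 8, 2.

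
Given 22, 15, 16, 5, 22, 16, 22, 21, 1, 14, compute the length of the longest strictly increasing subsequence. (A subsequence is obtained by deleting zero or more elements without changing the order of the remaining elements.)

Scanning left to right, the best length ending at each element is: 22→1, 15→1, 16→2, 5→1, 22→3, 16→2, 22→3, 21→3, 1→1, 14→2.
So the longest increasing subsequence has length 3, e.g. 15, 16, 22.

3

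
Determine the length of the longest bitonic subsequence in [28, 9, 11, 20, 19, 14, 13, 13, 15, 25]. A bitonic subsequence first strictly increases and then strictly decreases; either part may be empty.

Let inc[i] be the LIS ending at i and dec[i] the longest strictly decreasing subsequence starting at i. inc = [1, 1, 2, 3, 3, 3, 3, 3, 4, 5], dec = [5, 1, 1, 4, 3, 2, 1, 1, 1, 1].
max_i inc[i]+dec[i]−1 = 6, with one witness 9, 11, 20, 19, 14, 13.

6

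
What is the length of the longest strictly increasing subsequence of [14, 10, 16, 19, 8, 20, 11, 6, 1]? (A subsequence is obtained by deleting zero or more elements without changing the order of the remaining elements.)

One longest increasing subsequence is 14, 16, 19, 20 (positions 1,3,4,6), of length 4; no longer one exists.

4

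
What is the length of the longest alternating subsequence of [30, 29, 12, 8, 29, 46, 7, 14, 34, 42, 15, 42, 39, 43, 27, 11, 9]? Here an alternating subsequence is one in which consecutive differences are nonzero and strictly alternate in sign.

10

Track the best alternating length ending on an up-step vs a down-step at each position: up/down = 1/1, 1/2, 1/2, 1/2, 3/2, 3/1, 1/4, 5/4, 5/4, 5/4, 5/6, 7/4, 7/8, 9/4, 7/10, 5/10, 5/10.
The maximum over both is 10; one such subsequence is 30, 12, 29, 7, 34, 15, 42, 39, 43, 27.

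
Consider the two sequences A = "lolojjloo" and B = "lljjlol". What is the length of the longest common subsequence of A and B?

Backtracking the LCS table gives one alignment: l (A1,B1) → l (A3,B2) → j (A5,B3) → j (A6,B4) → l (A7,B5) → o (A8,B6).
So the longest common subsequence has length 6.

6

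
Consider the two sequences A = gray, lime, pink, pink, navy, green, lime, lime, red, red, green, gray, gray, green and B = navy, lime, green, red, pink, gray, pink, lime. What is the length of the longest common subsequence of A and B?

A longest common subsequence is lime, pink, pink, lime (length 4); the LCS DP confirms no longer common subsequence exists.

4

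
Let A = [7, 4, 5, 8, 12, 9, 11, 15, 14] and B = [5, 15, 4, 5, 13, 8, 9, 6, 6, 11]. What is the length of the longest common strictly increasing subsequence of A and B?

5

A longest common strictly increasing subsequence is 4, 5, 8, 9, 11 (length 5); it appears in order in both A and B, and no longer such subsequence exists.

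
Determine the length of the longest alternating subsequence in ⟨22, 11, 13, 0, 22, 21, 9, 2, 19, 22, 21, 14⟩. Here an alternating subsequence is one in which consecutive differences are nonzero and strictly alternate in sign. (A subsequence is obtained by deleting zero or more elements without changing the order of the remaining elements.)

8

Track the best alternating length ending on an up-step vs a down-step at each position: up/down = 1/1, 1/2, 3/2, 1/4, 5/1, 5/6, 5/6, 5/6, 7/6, 7/1, 7/8, 7/8.
The maximum over both is 8; one such subsequence is 22, 11, 13, 0, 22, 21, 22, 21.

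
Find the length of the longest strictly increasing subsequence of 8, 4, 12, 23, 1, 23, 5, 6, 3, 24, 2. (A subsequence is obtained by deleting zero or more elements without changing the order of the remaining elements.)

Let dp[i] be the longest increasing subsequence ending at position i. Then dp = [1, 1, 2, 3, 1, 3, 2, 3, 2, 4, 2].
The maximum is 4; one witness is 8, 12, 23, 24 at positions 1,3,4,10.

4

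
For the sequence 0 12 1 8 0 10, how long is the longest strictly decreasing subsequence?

One longest decreasing subsequence is 12, 1, 0 (positions 2,3,5), of length 3; no longer one exists.

3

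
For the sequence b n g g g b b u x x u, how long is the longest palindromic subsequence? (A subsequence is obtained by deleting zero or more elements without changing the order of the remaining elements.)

5

One longest palindromic subsequence is bgggb (positions 1,3,4,5,7); it reads the same forward and backward, and the interval DP gives dp[1][11] = 5.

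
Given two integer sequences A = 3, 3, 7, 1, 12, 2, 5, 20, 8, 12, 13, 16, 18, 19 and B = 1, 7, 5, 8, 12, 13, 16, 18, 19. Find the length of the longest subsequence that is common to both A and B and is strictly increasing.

For each value that appears in both, track the longest common increasing run ending there.
The best achievable length is 8; one witness is 1, 5, 8, 12, 13, 16, 18, 19 (A-positions 4,7,9,10,11,12,13,14, B-positions 1,3,4,5,6,7,8,9).

8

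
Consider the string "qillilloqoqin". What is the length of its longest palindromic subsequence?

7

One longest palindromic subsequence is illilli (positions 2,3,4,5,6,7,12); it reads the same forward and backward, and the interval DP gives dp[1][13] = 7.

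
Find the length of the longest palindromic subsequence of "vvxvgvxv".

7

One longest palindromic subsequence is vxvgvxv (positions 1,3,4,5,6,7,8); it reads the same forward and backward, and the interval DP gives dp[1][8] = 7.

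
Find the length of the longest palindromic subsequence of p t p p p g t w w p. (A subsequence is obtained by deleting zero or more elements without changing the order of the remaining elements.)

7

Using dp[i][j] = 2 + dp[i+1][j−1] if the ends match, else max(dp[i+1][j], dp[i][j−1]):
dp[1][10] = 7. A witness is ptppptp at positions 1,2,3,4,5,7,10.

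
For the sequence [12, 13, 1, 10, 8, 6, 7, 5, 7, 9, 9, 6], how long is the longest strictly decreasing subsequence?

One longest decreasing subsequence is 12, 10, 8, 6, 5 (positions 1,4,5,6,8), of length 5; no longer one exists.

5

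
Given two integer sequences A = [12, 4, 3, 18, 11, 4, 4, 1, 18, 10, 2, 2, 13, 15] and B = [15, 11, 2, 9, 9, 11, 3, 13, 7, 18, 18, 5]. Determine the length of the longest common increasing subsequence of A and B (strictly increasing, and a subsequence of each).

2

A longest common strictly increasing subsequence is 11, 13 (length 2); it appears in order in both A and B, and no longer such subsequence exists.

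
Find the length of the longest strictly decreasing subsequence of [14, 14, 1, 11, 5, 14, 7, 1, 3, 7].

4

Let dp[i] be the longest decreasing subsequence ending at position i. Then dp = [1, 1, 2, 2, 3, 1, 3, 4, 4, 3].
The maximum is 4; one witness is 14, 11, 5, 1 at positions 1,4,5,8.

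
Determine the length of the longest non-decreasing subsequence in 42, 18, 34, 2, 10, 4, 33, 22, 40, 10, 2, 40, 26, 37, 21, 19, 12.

5

Let dp[i] be the longest non-decreasing subsequence ending at position i. Then dp = [1, 1, 2, 1, 2, 2, 3, 3, 4, 3, 2, 5, 4, 5, 4, 4, 4].
The maximum is 5; one witness is 2, 10, 33, 40, 40 at positions 4,5,7,9,12.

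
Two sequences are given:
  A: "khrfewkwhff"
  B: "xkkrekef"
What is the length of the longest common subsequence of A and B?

5

A longest common subsequence is krekf (length 5); the LCS DP confirms no longer common subsequence exists.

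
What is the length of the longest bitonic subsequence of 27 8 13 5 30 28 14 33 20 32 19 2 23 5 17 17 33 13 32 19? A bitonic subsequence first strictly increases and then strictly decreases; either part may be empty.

Let inc[i] be the LIS ending at i and dec[i] the longest strictly decreasing subsequence starting at i. inc = [1, 1, 2, 1, 3, 3, 3, 4, 4, 5, 4, 1, 5, 2, 4, 4, 6, 3, 6, 5], dec = [5, 3, 3, 2, 6, 5, 2, 5, 4, 4, 3, 1, 3, 1, 2, 2, 3, 1, 2, 1].
max_i inc[i]+dec[i]−1 = 8, with one witness 8, 13, 30, 28, 20, 19, 17, 13.

8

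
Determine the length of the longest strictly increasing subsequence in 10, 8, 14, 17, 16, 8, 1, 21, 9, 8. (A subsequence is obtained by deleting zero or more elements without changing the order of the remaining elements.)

Scanning left to right, the best length ending at each element is: 10→1, 8→1, 14→2, 17→3, 16→3, 8→1, 1→1, 21→4, 9→2, 8→2.
So the longest increasing subsequence has length 4, e.g. 10, 14, 17, 21.

4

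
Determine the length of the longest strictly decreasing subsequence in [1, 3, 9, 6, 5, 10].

3

Let dp[i] be the longest decreasing subsequence ending at position i. Then dp = [1, 1, 1, 2, 3, 1].
The maximum is 3; one witness is 9, 6, 5 at positions 3,4,5.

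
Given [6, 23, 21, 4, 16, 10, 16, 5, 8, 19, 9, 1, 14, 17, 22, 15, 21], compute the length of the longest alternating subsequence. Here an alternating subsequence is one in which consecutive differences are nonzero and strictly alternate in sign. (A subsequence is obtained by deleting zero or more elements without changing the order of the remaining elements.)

Track the best alternating length ending on an up-step vs a down-step at each position: up/down = 1/1, 2/1, 2/3, 1/3, 4/3, 4/5, 6/3, 4/7, 8/7, 8/3, 8/9, 1/9, 10/9, 10/9, 10/3, 10/11, 12/11.
The maximum over both is 12; one such subsequence is 6, 23, 4, 16, 10, 16, 5, 19, 9, 17, 15, 21.

12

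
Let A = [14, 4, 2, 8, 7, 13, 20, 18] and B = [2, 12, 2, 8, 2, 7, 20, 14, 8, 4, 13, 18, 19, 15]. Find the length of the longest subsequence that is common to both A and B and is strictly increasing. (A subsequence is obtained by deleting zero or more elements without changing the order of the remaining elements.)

For each value that appears in both, track the longest common increasing run ending there.
The best achievable length is 4; one witness is 2, 8, 13, 18 (A-positions 3,4,6,8, B-positions 1,4,11,12).

4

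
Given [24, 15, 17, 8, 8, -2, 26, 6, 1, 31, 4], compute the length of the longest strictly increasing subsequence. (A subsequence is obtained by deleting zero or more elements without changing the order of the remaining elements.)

4

One longest increasing subsequence is 15, 17, 26, 31 (positions 2,3,7,10), of length 4; no longer one exists.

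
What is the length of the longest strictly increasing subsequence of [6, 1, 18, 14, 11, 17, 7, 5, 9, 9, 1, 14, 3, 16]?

5

Scanning left to right, the best length ending at each element is: 6→1, 1→1, 18→2, 14→2, 11→2, 17→3, 7→2, 5→2, 9→3, 9→3, 1→1, 14→4, 3→2, 16→5.
So the longest increasing subsequence has length 5, e.g. 6, 7, 9, 14, 16.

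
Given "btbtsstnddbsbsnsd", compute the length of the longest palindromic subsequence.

One longest palindromic subsequence is bbtsstbb (positions 1,3,4,5,6,7,11,13); it reads the same forward and backward, and the interval DP gives dp[1][17] = 8.

8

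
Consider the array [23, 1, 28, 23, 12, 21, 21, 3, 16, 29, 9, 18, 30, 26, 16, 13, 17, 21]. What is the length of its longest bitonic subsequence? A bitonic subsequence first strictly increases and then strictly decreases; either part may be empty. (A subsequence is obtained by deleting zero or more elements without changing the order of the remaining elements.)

Let inc[i] be the LIS ending at i and dec[i] the longest strictly decreasing subsequence starting at i. inc = [1, 1, 2, 2, 2, 3, 3, 2, 3, 4, 3, 4, 5, 5, 4, 4, 5, 6], dec = [5, 1, 6, 5, 2, 4, 4, 1, 2, 4, 1, 3, 4, 3, 2, 1, 1, 1].
max_i inc[i]+dec[i]−1 = 8, with one witness 1, 12, 21, 29, 30, 26, 16, 13.

8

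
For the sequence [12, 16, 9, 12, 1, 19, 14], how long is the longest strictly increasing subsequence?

3

Let dp[i] be the longest increasing subsequence ending at position i. Then dp = [1, 2, 1, 2, 1, 3, 3].
The maximum is 3; one witness is 12, 16, 19 at positions 1,2,6.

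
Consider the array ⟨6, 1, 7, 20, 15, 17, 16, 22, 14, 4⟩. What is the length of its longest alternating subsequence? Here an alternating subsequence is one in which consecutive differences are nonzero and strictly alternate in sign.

8

Track the best alternating length ending on an up-step vs a down-step at each position: up/down = 1/1, 1/2, 3/1, 3/1, 3/4, 5/4, 5/6, 7/1, 3/8, 3/8.
The maximum over both is 8; one such subsequence is 6, 1, 20, 15, 17, 16, 22, 14.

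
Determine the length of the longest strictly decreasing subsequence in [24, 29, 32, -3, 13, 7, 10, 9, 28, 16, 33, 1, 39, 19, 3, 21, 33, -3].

One longest decreasing subsequence is 24, 13, 10, 9, 1, -3 (positions 1,5,7,8,12,18), of length 6; no longer one exists.

6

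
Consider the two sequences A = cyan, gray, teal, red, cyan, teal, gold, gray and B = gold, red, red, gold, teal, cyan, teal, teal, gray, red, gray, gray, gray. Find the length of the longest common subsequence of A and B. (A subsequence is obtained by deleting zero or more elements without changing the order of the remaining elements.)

Backtracking the LCS table gives one alignment: cyan (A1,B6) → gray (A2,B9) → red (A4,B10) → gray (A8,B13).
So the longest common subsequence has length 4.

4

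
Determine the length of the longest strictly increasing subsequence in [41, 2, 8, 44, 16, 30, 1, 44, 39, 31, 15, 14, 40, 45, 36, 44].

Let dp[i] be the longest increasing subsequence ending at position i. Then dp = [1, 1, 2, 3, 3, 4, 1, 5, 5, 5, 3, 3, 6, 7, 6, 7].
The maximum is 7; one witness is 2, 8, 16, 30, 39, 40, 45 at positions 2,3,5,6,9,13,14.

7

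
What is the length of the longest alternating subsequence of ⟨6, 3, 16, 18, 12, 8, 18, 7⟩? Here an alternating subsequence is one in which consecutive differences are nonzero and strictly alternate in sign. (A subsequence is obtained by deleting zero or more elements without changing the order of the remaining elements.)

A longest alternating subsequence is 6, 3, 16, 12, 18, 7 (positions 1,2,3,5,7,8); its 5 consecutive differences strictly alternate in sign, and length 6 is optimal.

6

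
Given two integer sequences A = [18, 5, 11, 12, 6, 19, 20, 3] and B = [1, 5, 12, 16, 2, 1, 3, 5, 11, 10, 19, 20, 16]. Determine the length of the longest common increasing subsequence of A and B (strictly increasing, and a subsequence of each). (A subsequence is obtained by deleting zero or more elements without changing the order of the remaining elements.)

For each value that appears in both, track the longest common increasing run ending there.
The best achievable length is 4; one witness is 5, 12, 19, 20 (A-positions 2,4,6,7, B-positions 2,3,11,12).

4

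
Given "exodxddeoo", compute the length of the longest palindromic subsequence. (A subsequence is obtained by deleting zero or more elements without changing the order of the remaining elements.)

Using dp[i][j] = 2 + dp[i+1][j−1] if the ends match, else max(dp[i+1][j], dp[i][j−1]):
dp[1][10] = 5. A witness is odddo at positions 3,4,6,7,10.

5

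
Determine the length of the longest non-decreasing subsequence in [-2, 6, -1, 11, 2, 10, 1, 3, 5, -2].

5

One longest non-decreasing subsequence is -2, -1, 2, 3, 5 (positions 1,3,5,8,9), of length 5; no longer one exists.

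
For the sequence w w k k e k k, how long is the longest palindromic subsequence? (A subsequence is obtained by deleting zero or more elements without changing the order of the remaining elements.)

One longest palindromic subsequence is kkekk (positions 3,4,5,6,7); it reads the same forward and backward, and the interval DP gives dp[1][7] = 5.

5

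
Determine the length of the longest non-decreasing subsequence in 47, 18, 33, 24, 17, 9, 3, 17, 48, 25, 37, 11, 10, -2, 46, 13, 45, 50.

6

Scanning left to right, the best length ending at each element is: 47→1, 18→1, 33→2, 24→2, 17→1, 9→1, 3→1, 17→2, 48→3, 25→3, 37→4, 11→2, 10→2, -2→1, 46→5, 13→3, 45→5, 50→6.
So the longest non-decreasing subsequence has length 6, e.g. 18, 24, 25, 37, 46, 50.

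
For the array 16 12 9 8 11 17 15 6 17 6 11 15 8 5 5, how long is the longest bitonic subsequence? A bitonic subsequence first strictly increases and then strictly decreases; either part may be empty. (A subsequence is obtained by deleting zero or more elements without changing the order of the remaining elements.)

7

One longest bitonic subsequence is 9, 11, 17, 15, 11, 8, 5 (positions 3,5,6,7,11,13,15): it rises to 17 then falls. Length 7 is optimal.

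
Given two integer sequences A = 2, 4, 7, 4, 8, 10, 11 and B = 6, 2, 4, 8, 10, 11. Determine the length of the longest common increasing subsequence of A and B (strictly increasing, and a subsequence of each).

For each value that appears in both, track the longest common increasing run ending there.
The best achievable length is 5; one witness is 2, 4, 8, 10, 11 (A-positions 1,2,5,6,7, B-positions 2,3,4,5,6).

5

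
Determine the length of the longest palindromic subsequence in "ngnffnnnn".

Using dp[i][j] = 2 + dp[i+1][j−1] if the ends match, else max(dp[i+1][j], dp[i][j−1]):
dp[1][9] = 6. A witness is nnnnnn at positions 1,3,6,7,8,9.

6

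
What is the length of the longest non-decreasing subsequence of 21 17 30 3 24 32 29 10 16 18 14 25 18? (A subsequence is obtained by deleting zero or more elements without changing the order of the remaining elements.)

5

Let dp[i] be the longest non-decreasing subsequence ending at position i. Then dp = [1, 1, 2, 1, 2, 3, 3, 2, 3, 4, 3, 5, 5].
The maximum is 5; one witness is 3, 10, 16, 18, 25 at positions 4,8,9,10,12.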